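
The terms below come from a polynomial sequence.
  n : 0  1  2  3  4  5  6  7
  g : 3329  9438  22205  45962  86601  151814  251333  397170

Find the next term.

First differences: 6109 , 12767 , 23757 , 40639 , 65213 , 99519 , 145837
Second differences: 6658 , 10990 , 16882 , 24574 , 34306 , 46318
Third differences: 4332 , 5892 , 7692 , 9732 , 12012
Fourth differences: 1560 , 1800 , 2040 , 2280
Fifth differences: 240 , 240 , 240
Fifth differences constant at 240.
2280 + 240 = 2520;  12012 + 2520 = 14532;  46318 + 14532 = 60850;  145837 + 60850 = 206687;  397170 + 206687 = 603857

603857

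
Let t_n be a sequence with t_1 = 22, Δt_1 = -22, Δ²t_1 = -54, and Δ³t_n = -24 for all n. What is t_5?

-486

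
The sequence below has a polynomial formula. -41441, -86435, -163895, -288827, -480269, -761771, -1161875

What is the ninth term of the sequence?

Δ: -44994, -77460, -124932, -191442, -281502, -400104
Δ²: -32466, -47472, -66510, -90060, -118602
Δ³: -15006, -19038, -23550, -28542
Δ⁴: -4032, -4512, -4992
Δ⁵: -480, -480
Constant fifth difference = -480, so extend:
-4992 − 480 = -5472;  -28542 − 5472 = -34014;  -118602 − 34014 = -152616;  -400104 − 152616 = -552720;  -1161875 − 552720 = -1714595
-5472 − 480 = -5952;  -34014 − 5952 = -39966;  -152616 − 39966 = -192582;  -552720 − 192582 = -745302;  -1714595 − 745302 = -2459897

-2459897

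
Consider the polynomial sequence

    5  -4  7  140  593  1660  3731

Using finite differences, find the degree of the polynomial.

4

D1: -9, 11, 133, 453, 1067, 2071
D2: 20, 122, 320, 614, 1004
D3: 102, 198, 294, 390
D4: 96, 96, 96
The fourth differences are constant, so the polynomial has degree 4.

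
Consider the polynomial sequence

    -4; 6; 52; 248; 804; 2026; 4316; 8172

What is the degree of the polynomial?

First differences: 10, 46, 196, 556, 1222, 2290, 3856
Second differences: 36, 150, 360, 666, 1068, 1566
Third differences: 114, 210, 306, 402, 498
Fourth differences: 96, 96, 96, 96
The fourth differences are constant, so the polynomial has degree 4.

4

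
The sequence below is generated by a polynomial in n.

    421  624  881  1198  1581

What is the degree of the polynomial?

3

First differences: 203, 257, 317, 383
Second differences: 54, 60, 66
Third differences: 6, 6
The third differences are constant, so the polynomial has degree 3.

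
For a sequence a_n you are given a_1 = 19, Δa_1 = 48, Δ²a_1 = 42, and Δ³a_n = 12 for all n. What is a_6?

799

Build the table forward from the leading diagonal:
Δ³: 12, 12, 12, 12, 12, 12
Δ²: 42, 54, 66, 78, 90, 102
Δ: 48, 90, 144, 210, 288, 378
a: 19, 67, 157, 301, 511, 799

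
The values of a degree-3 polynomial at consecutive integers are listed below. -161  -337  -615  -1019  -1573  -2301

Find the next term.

-3227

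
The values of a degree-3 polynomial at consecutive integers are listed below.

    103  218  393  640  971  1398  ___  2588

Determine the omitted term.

1933

Using the first 6 terms:
Δ: 115  175  247  331  427
Δ²: 60  72  84  96
Δ³: 12  12  12
Constant third difference = 12.
Extend forward: 96 + 12 = 108;  427 + 108 = 535;  1398 + 535 = 1933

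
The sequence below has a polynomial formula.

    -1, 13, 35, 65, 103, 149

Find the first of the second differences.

8

Δ: 14, 22, 30, 38, 46
Δ²: 8, 8, 8, 8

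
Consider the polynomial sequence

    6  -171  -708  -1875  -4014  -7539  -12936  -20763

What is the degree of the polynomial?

4

Δ: -177, -537, -1167, -2139, -3525, -5397, -7827
Δ²: -360, -630, -972, -1386, -1872, -2430
Δ³: -270, -342, -414, -486, -558
Δ⁴: -72, -72, -72, -72
The fourth differences are constant, so the polynomial has degree 4.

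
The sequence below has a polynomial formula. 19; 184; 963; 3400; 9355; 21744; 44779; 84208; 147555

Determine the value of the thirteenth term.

Δ: 165, 779, 2437, 5955, 12389, 23035, 39429, 63347
Δ²: 614, 1658, 3518, 6434, 10646, 16394, 23918
Δ³: 1044, 1860, 2916, 4212, 5748, 7524
Δ⁴: 816, 1056, 1296, 1536, 1776
Δ⁵: 240, 240, 240, 240
The fifth differences are constant (240).
1776 + 240 = 2016;  7524 + 2016 = 9540;  23918 + 9540 = 33458;  63347 + 33458 = 96805;  147555 + 96805 = 244360
2016 + 240 = 2256;  9540 + 2256 = 11796;  33458 + 11796 = 45254;  96805 + 45254 = 142059;  244360 + 142059 = 386419
2256 + 240 = 2496;  11796 + 2496 = 14292;  45254 + 14292 = 59546;  142059 + 59546 = 201605;  386419 + 201605 = 588024
2496 + 240 = 2736;  14292 + 2736 = 17028;  59546 + 17028 = 76574;  201605 + 76574 = 278179;  588024 + 278179 = 866203

866203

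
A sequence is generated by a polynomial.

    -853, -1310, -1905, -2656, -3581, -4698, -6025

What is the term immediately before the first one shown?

-516

D1: -457  -595  -751  -925  -1117  -1327
D2: -138  -156  -174  -192  -210
D3: -18  -18  -18  -18
The third differences are constant at -18.
Work back: -138 + 18 = -120;  -457 + 120 = -337;  -853 + 337 = -516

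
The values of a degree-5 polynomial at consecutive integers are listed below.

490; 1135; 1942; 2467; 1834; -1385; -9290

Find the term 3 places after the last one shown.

-94721

Δ: 645  807  525  -633  -3219  -7905
Δ²: 162  -282  -1158  -2586  -4686
Δ³: -444  -876  -1428  -2100
Δ⁴: -432  -552  -672
Δ⁵: -120  -120
Constant fifth difference = -120, so extend:
-672 − 120 = -792;  -2100 − 792 = -2892;  -4686 − 2892 = -7578;  -7905 − 7578 = -15483;  -9290 − 15483 = -24773
-792 − 120 = -912;  -2892 − 912 = -3804;  -7578 − 3804 = -11382;  -15483 − 11382 = -26865;  -24773 − 26865 = -51638
-912 − 120 = -1032;  -3804 − 1032 = -4836;  -11382 − 4836 = -16218;  -26865 − 16218 = -43083;  -51638 − 43083 = -94721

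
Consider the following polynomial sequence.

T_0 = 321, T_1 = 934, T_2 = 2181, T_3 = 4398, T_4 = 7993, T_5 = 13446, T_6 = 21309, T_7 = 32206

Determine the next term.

613, 1247, 2217, 3595, 5453, 7863, 10897
634, 970, 1378, 1858, 2410, 3034
336, 408, 480, 552, 624
72, 72, 72, 72
The fourth differences are constant (72).
624 + 72 = 696;  3034 + 696 = 3730;  10897 + 3730 = 14627;  32206 + 14627 = 46833

46833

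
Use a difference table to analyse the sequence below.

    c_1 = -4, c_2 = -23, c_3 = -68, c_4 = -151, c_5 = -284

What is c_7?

-19, -45, -83, -133
-26, -38, -50
-12, -12
Third differences constant at -12.
-50 − 12 = -62;  -133 − 62 = -195;  -284 − 195 = -479
-62 − 12 = -74;  -195 − 74 = -269;  -479 − 269 = -748

-748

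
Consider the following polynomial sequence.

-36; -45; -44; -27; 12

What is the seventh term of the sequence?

First differences: -9, 1, 17, 39
Second differences: 10, 16, 22
Third differences: 6, 6
Constant third difference = 6, so extend:
22 + 6 = 28;  39 + 28 = 67;  12 + 67 = 79
28 + 6 = 34;  67 + 34 = 101;  79 + 101 = 180

180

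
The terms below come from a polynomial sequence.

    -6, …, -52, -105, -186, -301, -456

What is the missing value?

-21

Using the last 5 terms:
Δ: -53  -81  -115  -155
Δ²: -28  -34  -40
Δ³: -6  -6
Constant third difference = -6.
Extend backward: -28 + 6 = -22;  -53 + 22 = -31;  -52 + 31 = -21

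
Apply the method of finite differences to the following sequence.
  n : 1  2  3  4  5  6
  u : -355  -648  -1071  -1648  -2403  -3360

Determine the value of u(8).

Δ: -293, -423, -577, -755, -957
Δ²: -130, -154, -178, -202
Δ³: -24, -24, -24
The third differences are constant (-24).
-202 − 24 = -226;  -957 − 226 = -1183;  -3360 − 1183 = -4543
-226 − 24 = -250;  -1183 − 250 = -1433;  -4543 − 1433 = -5976

-5976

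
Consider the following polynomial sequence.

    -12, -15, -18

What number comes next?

-21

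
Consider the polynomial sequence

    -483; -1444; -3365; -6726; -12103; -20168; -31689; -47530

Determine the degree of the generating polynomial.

4

First differences: -961, -1921, -3361, -5377, -8065, -11521, -15841
Second differences: -960, -1440, -2016, -2688, -3456, -4320
Third differences: -480, -576, -672, -768, -864
Fourth differences: -96, -96, -96, -96
The fourth differences are constant, so the polynomial has degree 4.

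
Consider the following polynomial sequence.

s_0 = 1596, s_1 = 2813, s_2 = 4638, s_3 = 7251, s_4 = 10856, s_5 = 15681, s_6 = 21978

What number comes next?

30023

First differences: 1217, 1825, 2613, 3605, 4825, 6297
Second differences: 608, 788, 992, 1220, 1472
Third differences: 180, 204, 228, 252
Fourth differences: 24, 24, 24
The fourth differences are constant (24).
252 + 24 = 276;  1472 + 276 = 1748;  6297 + 1748 = 8045;  21978 + 8045 = 30023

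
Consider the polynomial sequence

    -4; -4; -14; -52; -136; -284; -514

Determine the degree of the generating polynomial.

0, -10, -38, -84, -148, -230
-10, -28, -46, -64, -82
-18, -18, -18, -18
The third differences are constant, so the polynomial has degree 3.

3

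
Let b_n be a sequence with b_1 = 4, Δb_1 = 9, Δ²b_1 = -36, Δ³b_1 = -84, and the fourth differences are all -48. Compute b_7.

-2882

Build the table forward from the leading diagonal:
Fourth differences: -48, -48, -48, -48, -48, -48, -48
Third differences: -84, -132, -180, -228, -276, -324, -372
Second differences: -36, -120, -252, -432, -660, -936, -1260
First differences: 9, -27, -147, -399, -831, -1491, -2427
b: 4, 13, -14, -161, -560, -1391, -2882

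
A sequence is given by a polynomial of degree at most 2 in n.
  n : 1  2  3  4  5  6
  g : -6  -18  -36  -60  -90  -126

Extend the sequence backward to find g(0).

-12, -18, -24, -30, -36
-6, -6, -6, -6
The second differences are constant at -6.
Work back: -12 + 6 = -6;  -6 + 6 = 0

0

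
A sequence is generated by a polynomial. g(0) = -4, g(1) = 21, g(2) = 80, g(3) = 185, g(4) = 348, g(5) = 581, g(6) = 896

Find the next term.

1305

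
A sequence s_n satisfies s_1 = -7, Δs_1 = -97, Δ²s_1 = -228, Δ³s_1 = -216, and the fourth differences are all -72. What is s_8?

-15554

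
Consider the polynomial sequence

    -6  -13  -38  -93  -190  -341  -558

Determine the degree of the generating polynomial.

3

D1: -7, -25, -55, -97, -151, -217
D2: -18, -30, -42, -54, -66
D3: -12, -12, -12, -12
The third differences are constant, so the polynomial has degree 3.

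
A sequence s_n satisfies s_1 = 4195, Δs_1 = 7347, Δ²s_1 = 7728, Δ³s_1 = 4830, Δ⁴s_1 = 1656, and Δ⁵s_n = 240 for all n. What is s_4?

54250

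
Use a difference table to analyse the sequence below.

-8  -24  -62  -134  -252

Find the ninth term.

-1424

First differences: -16  -38  -72  -118
Second differences: -22  -34  -46
Third differences: -12  -12
Constant third difference = -12, so extend:
-46 − 12 = -58;  -118 − 58 = -176;  -252 − 176 = -428
-58 − 12 = -70;  -176 − 70 = -246;  -428 − 246 = -674
-70 − 12 = -82;  -246 − 82 = -328;  -674 − 328 = -1002
-82 − 12 = -94;  -328 − 94 = -422;  -1002 − 422 = -1424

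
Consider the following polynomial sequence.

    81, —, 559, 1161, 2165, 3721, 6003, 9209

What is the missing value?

233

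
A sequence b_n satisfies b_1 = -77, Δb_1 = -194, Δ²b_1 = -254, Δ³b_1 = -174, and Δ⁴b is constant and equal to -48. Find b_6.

-5567

Build the table forward from the leading diagonal:
Δ⁴: -48, -48, -48, -48, -48, -48
Δ³: -174, -222, -270, -318, -366, -414
Δ²: -254, -428, -650, -920, -1238, -1604
Δ: -194, -448, -876, -1526, -2446, -3684
b: -77, -271, -719, -1595, -3121, -5567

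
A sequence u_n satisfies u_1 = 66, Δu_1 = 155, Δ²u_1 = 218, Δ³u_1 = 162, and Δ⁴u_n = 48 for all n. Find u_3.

Build the table forward from the leading diagonal:
Δ⁴: 48  48  48
Δ³: 162  210  258
Δ²: 218  380  590
Δ: 155  373  753
u: 66  221  594

594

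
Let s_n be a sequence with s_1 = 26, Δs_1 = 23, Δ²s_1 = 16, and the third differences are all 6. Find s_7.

Build the table forward from the leading diagonal:
Third differences: 6, 6, 6, 6, 6, 6, 6
Second differences: 16, 22, 28, 34, 40, 46, 52
First differences: 23, 39, 61, 89, 123, 163, 209
s: 26, 49, 88, 149, 238, 361, 524

524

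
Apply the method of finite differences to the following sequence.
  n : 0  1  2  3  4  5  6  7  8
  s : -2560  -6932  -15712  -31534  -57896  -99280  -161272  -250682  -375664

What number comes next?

D1: -4372  -8780  -15822  -26362  -41384  -61992  -89410  -124982
D2: -4408  -7042  -10540  -15022  -20608  -27418  -35572
D3: -2634  -3498  -4482  -5586  -6810  -8154
D4: -864  -984  -1104  -1224  -1344
D5: -120  -120  -120  -120
Constant fifth difference = -120, so extend:
-1344 − 120 = -1464;  -8154 − 1464 = -9618;  -35572 − 9618 = -45190;  -124982 − 45190 = -170172;  -375664 − 170172 = -545836

-545836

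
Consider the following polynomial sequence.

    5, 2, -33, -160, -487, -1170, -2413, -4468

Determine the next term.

D1: -3 , -35 , -127 , -327 , -683 , -1243 , -2055
D2: -32 , -92 , -200 , -356 , -560 , -812
D3: -60 , -108 , -156 , -204 , -252
D4: -48 , -48 , -48 , -48
Fourth differences constant at -48.
-252 − 48 = -300;  -812 − 300 = -1112;  -2055 − 1112 = -3167;  -4468 − 3167 = -7635

-7635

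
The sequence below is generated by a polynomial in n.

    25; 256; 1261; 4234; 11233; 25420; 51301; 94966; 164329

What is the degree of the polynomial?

D1: 231, 1005, 2973, 6999, 14187, 25881, 43665, 69363
D2: 774, 1968, 4026, 7188, 11694, 17784, 25698
D3: 1194, 2058, 3162, 4506, 6090, 7914
D4: 864, 1104, 1344, 1584, 1824
D5: 240, 240, 240, 240
The fifth differences are constant, so the polynomial has degree 5.

5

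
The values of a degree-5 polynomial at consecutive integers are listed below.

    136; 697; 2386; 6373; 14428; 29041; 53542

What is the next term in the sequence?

92221

Δ: 561, 1689, 3987, 8055, 14613, 24501
Δ²: 1128, 2298, 4068, 6558, 9888
Δ³: 1170, 1770, 2490, 3330
Δ⁴: 600, 720, 840
Δ⁵: 120, 120
Fifth differences constant at 120.
840 + 120 = 960;  3330 + 960 = 4290;  9888 + 4290 = 14178;  24501 + 14178 = 38679;  53542 + 38679 = 92221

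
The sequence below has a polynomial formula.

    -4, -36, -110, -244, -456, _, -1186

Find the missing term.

Using the first 5 terms:
Δ: -32  -74  -134  -212
Δ²: -42  -60  -78
Δ³: -18  -18
Constant third difference = -18.
Extend forward: -78 − 18 = -96;  -212 − 96 = -308;  -456 − 308 = -764

-764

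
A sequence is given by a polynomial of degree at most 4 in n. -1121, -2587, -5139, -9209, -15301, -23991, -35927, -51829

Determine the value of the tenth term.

Δ: -1466, -2552, -4070, -6092, -8690, -11936, -15902
Δ²: -1086, -1518, -2022, -2598, -3246, -3966
Δ³: -432, -504, -576, -648, -720
Δ⁴: -72, -72, -72, -72
Constant fourth difference = -72, so extend:
-720 − 72 = -792;  -3966 − 792 = -4758;  -15902 − 4758 = -20660;  -51829 − 20660 = -72489
-792 − 72 = -864;  -4758 − 864 = -5622;  -20660 − 5622 = -26282;  -72489 − 26282 = -98771

-98771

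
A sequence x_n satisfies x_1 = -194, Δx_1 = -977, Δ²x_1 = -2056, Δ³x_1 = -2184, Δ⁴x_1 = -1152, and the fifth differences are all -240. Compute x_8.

-172009

Build the table forward from the leading diagonal:
Fifth differences: -240, -240, -240, -240, -240, -240, -240, -240
Fourth differences: -1152, -1392, -1632, -1872, -2112, -2352, -2592, -2832
Third differences: -2184, -3336, -4728, -6360, -8232, -10344, -12696, -15288
Second differences: -2056, -4240, -7576, -12304, -18664, -26896, -37240, -49936
First differences: -977, -3033, -7273, -14849, -27153, -45817, -72713, -109953
x: -194, -1171, -4204, -11477, -26326, -53479, -99296, -172009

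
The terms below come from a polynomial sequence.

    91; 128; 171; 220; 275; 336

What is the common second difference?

6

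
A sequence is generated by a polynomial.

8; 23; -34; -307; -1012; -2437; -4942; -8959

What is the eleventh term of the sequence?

-35482

Δ: 15  -57  -273  -705  -1425  -2505  -4017
Δ²: -72  -216  -432  -720  -1080  -1512
Δ³: -144  -216  -288  -360  -432
Δ⁴: -72  -72  -72  -72
The fourth differences are constant (-72).
-432 − 72 = -504;  -1512 − 504 = -2016;  -4017 − 2016 = -6033;  -8959 − 6033 = -14992
-504 − 72 = -576;  -2016 − 576 = -2592;  -6033 − 2592 = -8625;  -14992 − 8625 = -23617
-576 − 72 = -648;  -2592 − 648 = -3240;  -8625 − 3240 = -11865;  -23617 − 11865 = -35482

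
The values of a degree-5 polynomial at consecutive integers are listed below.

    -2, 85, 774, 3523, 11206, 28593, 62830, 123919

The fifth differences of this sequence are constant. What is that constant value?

480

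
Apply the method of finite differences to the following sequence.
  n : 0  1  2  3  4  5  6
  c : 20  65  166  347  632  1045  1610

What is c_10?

D1: 45  101  181  285  413  565
D2: 56  80  104  128  152
D3: 24  24  24  24
Constant third difference = 24, so extend:
152 + 24 = 176;  565 + 176 = 741;  1610 + 741 = 2351
176 + 24 = 200;  741 + 200 = 941;  2351 + 941 = 3292
200 + 24 = 224;  941 + 224 = 1165;  3292 + 1165 = 4457
224 + 24 = 248;  1165 + 248 = 1413;  4457 + 1413 = 5870

5870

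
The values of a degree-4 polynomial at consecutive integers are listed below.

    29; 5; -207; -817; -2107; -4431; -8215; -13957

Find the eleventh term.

-48991

-24 , -212 , -610 , -1290 , -2324 , -3784 , -5742
-188 , -398 , -680 , -1034 , -1460 , -1958
-210 , -282 , -354 , -426 , -498
-72 , -72 , -72 , -72
The fourth differences are constant (-72).
-498 − 72 = -570;  -1958 − 570 = -2528;  -5742 − 2528 = -8270;  -13957 − 8270 = -22227
-570 − 72 = -642;  -2528 − 642 = -3170;  -8270 − 3170 = -11440;  -22227 − 11440 = -33667
-642 − 72 = -714;  -3170 − 714 = -3884;  -11440 − 3884 = -15324;  -33667 − 15324 = -48991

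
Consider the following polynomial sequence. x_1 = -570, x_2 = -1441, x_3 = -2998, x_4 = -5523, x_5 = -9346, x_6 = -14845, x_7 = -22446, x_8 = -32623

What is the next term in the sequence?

-45898

Δ: -871 , -1557 , -2525 , -3823 , -5499 , -7601 , -10177
Δ²: -686 , -968 , -1298 , -1676 , -2102 , -2576
Δ³: -282 , -330 , -378 , -426 , -474
Δ⁴: -48 , -48 , -48 , -48
The fourth differences are constant (-48).
-474 − 48 = -522;  -2576 − 522 = -3098;  -10177 − 3098 = -13275;  -32623 − 13275 = -45898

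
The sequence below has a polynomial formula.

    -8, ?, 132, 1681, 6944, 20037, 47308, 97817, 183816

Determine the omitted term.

-67

Using the last 7 terms:
Δ: 1549, 5263, 13093, 27271, 50509, 85999
Δ²: 3714, 7830, 14178, 23238, 35490
Δ³: 4116, 6348, 9060, 12252
Δ⁴: 2232, 2712, 3192
Δ⁵: 480, 480
Constant fifth difference = 480.
Extend backward: 2232 − 480 = 1752;  4116 − 1752 = 2364;  3714 − 2364 = 1350;  1549 − 1350 = 199;  132 − 199 = -67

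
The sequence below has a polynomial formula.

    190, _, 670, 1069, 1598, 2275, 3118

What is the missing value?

Using the last 5 terms:
399  529  677  843
130  148  166
18  18
Constant third difference = 18.
Extend backward: 130 − 18 = 112;  399 − 112 = 287;  670 − 287 = 383

383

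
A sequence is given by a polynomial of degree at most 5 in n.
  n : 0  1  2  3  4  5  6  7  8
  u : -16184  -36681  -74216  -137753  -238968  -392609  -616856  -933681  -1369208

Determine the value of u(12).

First differences: -20497, -37535, -63537, -101215, -153641, -224247, -316825, -435527
Second differences: -17038, -26002, -37678, -52426, -70606, -92578, -118702
Third differences: -8964, -11676, -14748, -18180, -21972, -26124
Fourth differences: -2712, -3072, -3432, -3792, -4152
Fifth differences: -360, -360, -360, -360
The fifth differences are constant (-360).
-4152 − 360 = -4512;  -26124 − 4512 = -30636;  -118702 − 30636 = -149338;  -435527 − 149338 = -584865;  -1369208 − 584865 = -1954073
-4512 − 360 = -4872;  -30636 − 4872 = -35508;  -149338 − 35508 = -184846;  -584865 − 184846 = -769711;  -1954073 − 769711 = -2723784
-4872 − 360 = -5232;  -35508 − 5232 = -40740;  -184846 − 40740 = -225586;  -769711 − 225586 = -995297;  -2723784 − 995297 = -3719081
-5232 − 360 = -5592;  -40740 − 5592 = -46332;  -225586 − 46332 = -271918;  -995297 − 271918 = -1267215;  -3719081 − 1267215 = -4986296

-4986296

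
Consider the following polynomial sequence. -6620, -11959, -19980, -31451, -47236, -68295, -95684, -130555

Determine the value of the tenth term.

-227831

D1: -5339, -8021, -11471, -15785, -21059, -27389, -34871
D2: -2682, -3450, -4314, -5274, -6330, -7482
D3: -768, -864, -960, -1056, -1152
D4: -96, -96, -96, -96
The fourth differences are constant (-96).
-1152 − 96 = -1248;  -7482 − 1248 = -8730;  -34871 − 8730 = -43601;  -130555 − 43601 = -174156
-1248 − 96 = -1344;  -8730 − 1344 = -10074;  -43601 − 10074 = -53675;  -174156 − 53675 = -227831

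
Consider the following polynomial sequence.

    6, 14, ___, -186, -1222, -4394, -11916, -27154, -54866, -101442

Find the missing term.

Using the last 7 terms:
D1: -1036, -3172, -7522, -15238, -27712, -46576
D2: -2136, -4350, -7716, -12474, -18864
D3: -2214, -3366, -4758, -6390
D4: -1152, -1392, -1632
D5: -240, -240
Constant fifth difference = -240.
Extend backward: -1152 + 240 = -912;  -2214 + 912 = -1302;  -2136 + 1302 = -834;  -1036 + 834 = -202;  -186 + 202 = 16

16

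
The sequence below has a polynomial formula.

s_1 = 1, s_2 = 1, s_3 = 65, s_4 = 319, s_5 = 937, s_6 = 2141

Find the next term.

4201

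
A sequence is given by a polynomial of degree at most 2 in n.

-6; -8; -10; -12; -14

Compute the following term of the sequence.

-16

First differences: -2, -2, -2, -2
Constant first difference = -2, so extend:
-14 − 2 = -16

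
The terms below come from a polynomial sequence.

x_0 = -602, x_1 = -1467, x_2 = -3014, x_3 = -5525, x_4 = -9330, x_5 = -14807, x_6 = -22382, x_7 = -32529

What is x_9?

Δ: -865, -1547, -2511, -3805, -5477, -7575, -10147
Δ²: -682, -964, -1294, -1672, -2098, -2572
Δ³: -282, -330, -378, -426, -474
Δ⁴: -48, -48, -48, -48
Constant fourth difference = -48, so extend:
-474 − 48 = -522;  -2572 − 522 = -3094;  -10147 − 3094 = -13241;  -32529 − 13241 = -45770
-522 − 48 = -570;  -3094 − 570 = -3664;  -13241 − 3664 = -16905;  -45770 − 16905 = -62675

-62675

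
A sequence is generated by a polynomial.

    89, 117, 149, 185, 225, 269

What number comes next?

28, 32, 36, 40, 44
4, 4, 4, 4
Second differences constant at 4.
44 + 4 = 48;  269 + 48 = 317

317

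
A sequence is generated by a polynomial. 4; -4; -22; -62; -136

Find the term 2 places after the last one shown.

-434

-8, -18, -40, -74
-10, -22, -34
-12, -12
Constant third difference = -12, so extend:
-34 − 12 = -46;  -74 − 46 = -120;  -136 − 120 = -256
-46 − 12 = -58;  -120 − 58 = -178;  -256 − 178 = -434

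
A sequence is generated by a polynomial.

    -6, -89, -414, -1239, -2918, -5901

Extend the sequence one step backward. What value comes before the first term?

First differences: -83, -325, -825, -1679, -2983
Second differences: -242, -500, -854, -1304
Third differences: -258, -354, -450
Fourth differences: -96, -96
The fourth differences are constant at -96.
Work back: -258 + 96 = -162;  -242 + 162 = -80;  -83 + 80 = -3;  -6 + 3 = -3

-3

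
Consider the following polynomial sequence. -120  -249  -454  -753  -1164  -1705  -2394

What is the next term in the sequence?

-3249

First differences: -129, -205, -299, -411, -541, -689
Second differences: -76, -94, -112, -130, -148
Third differences: -18, -18, -18, -18
The third differences are constant (-18).
-148 − 18 = -166;  -689 − 166 = -855;  -2394 − 855 = -3249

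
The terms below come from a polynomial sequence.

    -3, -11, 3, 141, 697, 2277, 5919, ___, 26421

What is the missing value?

Using the first 7 terms:
First differences: -8  14  138  556  1580  3642
Second differences: 22  124  418  1024  2062
Third differences: 102  294  606  1038
Fourth differences: 192  312  432
Fifth differences: 120  120
Constant fifth difference = 120.
Extend forward: 432 + 120 = 552;  1038 + 552 = 1590;  2062 + 1590 = 3652;  3642 + 3652 = 7294;  5919 + 7294 = 13213

13213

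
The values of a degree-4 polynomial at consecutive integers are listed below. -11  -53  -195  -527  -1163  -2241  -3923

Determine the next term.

First differences: -42, -142, -332, -636, -1078, -1682
Second differences: -100, -190, -304, -442, -604
Third differences: -90, -114, -138, -162
Fourth differences: -24, -24, -24
Fourth differences constant at -24.
-162 − 24 = -186;  -604 − 186 = -790;  -1682 − 790 = -2472;  -3923 − 2472 = -6395

-6395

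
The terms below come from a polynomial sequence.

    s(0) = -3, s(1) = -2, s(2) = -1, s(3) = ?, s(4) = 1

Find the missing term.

Using the first 3 terms:
D1: 1, 1
Constant first difference = 1.
Extend forward: -1 + 1 = 0

0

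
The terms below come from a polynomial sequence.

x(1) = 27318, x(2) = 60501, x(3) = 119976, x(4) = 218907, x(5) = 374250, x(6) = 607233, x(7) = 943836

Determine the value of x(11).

First differences: 33183, 59475, 98931, 155343, 232983, 336603
Second differences: 26292, 39456, 56412, 77640, 103620
Third differences: 13164, 16956, 21228, 25980
Fourth differences: 3792, 4272, 4752
Fifth differences: 480, 480
Constant fifth difference = 480, so extend:
4752 + 480 = 5232;  25980 + 5232 = 31212;  103620 + 31212 = 134832;  336603 + 134832 = 471435;  943836 + 471435 = 1415271
5232 + 480 = 5712;  31212 + 5712 = 36924;  134832 + 36924 = 171756;  471435 + 171756 = 643191;  1415271 + 643191 = 2058462
5712 + 480 = 6192;  36924 + 6192 = 43116;  171756 + 43116 = 214872;  643191 + 214872 = 858063;  2058462 + 858063 = 2916525
6192 + 480 = 6672;  43116 + 6672 = 49788;  214872 + 49788 = 264660;  858063 + 264660 = 1122723;  2916525 + 1122723 = 4039248

4039248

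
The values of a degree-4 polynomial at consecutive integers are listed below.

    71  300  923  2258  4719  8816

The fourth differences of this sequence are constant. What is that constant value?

96

Δ: 229, 623, 1335, 2461, 4097
Δ²: 394, 712, 1126, 1636
Δ³: 318, 414, 510
Δ⁴: 96, 96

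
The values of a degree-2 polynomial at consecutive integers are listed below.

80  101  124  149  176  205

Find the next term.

236

First differences: 21, 23, 25, 27, 29
Second differences: 2, 2, 2, 2
Second differences constant at 2.
29 + 2 = 31;  205 + 31 = 236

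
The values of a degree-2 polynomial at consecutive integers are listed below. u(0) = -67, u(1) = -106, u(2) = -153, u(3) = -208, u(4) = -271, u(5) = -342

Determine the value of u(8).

Δ: -39, -47, -55, -63, -71
Δ²: -8, -8, -8, -8
Second differences constant at -8.
-71 − 8 = -79;  -342 − 79 = -421
-79 − 8 = -87;  -421 − 87 = -508
-87 − 8 = -95;  -508 − 95 = -603

-603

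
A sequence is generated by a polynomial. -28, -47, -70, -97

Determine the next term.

-128

Δ: -19, -23, -27
Δ²: -4, -4
Constant second difference = -4, so extend:
-27 − 4 = -31;  -97 − 31 = -128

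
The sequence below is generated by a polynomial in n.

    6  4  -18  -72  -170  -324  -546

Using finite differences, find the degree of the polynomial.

3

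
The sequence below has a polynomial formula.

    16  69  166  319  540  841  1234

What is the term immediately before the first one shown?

-5

53, 97, 153, 221, 301, 393
44, 56, 68, 80, 92
12, 12, 12, 12
The third differences are constant at 12.
Work back: 44 − 12 = 32;  53 − 32 = 21;  16 − 21 = -5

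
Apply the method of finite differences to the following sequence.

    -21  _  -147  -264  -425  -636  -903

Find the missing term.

Using the last 5 terms:
Δ: -117  -161  -211  -267
Δ²: -44  -50  -56
Δ³: -6  -6
Constant third difference = -6.
Extend backward: -44 + 6 = -38;  -117 + 38 = -79;  -147 + 79 = -68

-68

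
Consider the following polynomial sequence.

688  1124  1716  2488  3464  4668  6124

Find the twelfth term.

Δ: 436, 592, 772, 976, 1204, 1456
Δ²: 156, 180, 204, 228, 252
Δ³: 24, 24, 24, 24
Constant third difference = 24, so extend:
252 + 24 = 276;  1456 + 276 = 1732;  6124 + 1732 = 7856
276 + 24 = 300;  1732 + 300 = 2032;  7856 + 2032 = 9888
300 + 24 = 324;  2032 + 324 = 2356;  9888 + 2356 = 12244
324 + 24 = 348;  2356 + 348 = 2704;  12244 + 2704 = 14948
348 + 24 = 372;  2704 + 372 = 3076;  14948 + 3076 = 18024

18024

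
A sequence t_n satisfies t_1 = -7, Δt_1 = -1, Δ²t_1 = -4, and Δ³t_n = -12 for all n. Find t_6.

-172

Build the table forward from the leading diagonal:
D3: -12, -12, -12, -12, -12, -12
D2: -4, -16, -28, -40, -52, -64
D1: -1, -5, -21, -49, -89, -141
t: -7, -8, -13, -34, -83, -172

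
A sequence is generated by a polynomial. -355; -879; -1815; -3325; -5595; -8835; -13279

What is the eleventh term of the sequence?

D1: -524, -936, -1510, -2270, -3240, -4444
D2: -412, -574, -760, -970, -1204
D3: -162, -186, -210, -234
D4: -24, -24, -24
Constant fourth difference = -24, so extend:
-234 − 24 = -258;  -1204 − 258 = -1462;  -4444 − 1462 = -5906;  -13279 − 5906 = -19185
-258 − 24 = -282;  -1462 − 282 = -1744;  -5906 − 1744 = -7650;  -19185 − 7650 = -26835
-282 − 24 = -306;  -1744 − 306 = -2050;  -7650 − 2050 = -9700;  -26835 − 9700 = -36535
-306 − 24 = -330;  -2050 − 330 = -2380;  -9700 − 2380 = -12080;  -36535 − 12080 = -48615

-48615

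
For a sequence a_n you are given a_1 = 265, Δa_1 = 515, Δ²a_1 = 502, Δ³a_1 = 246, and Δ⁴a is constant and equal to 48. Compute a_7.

Build the table forward from the leading diagonal:
Fourth differences: 48  48  48  48  48  48  48
Third differences: 246  294  342  390  438  486  534
Second differences: 502  748  1042  1384  1774  2212  2698
First differences: 515  1017  1765  2807  4191  5965  8177
a: 265  780  1797  3562  6369  10560  16525

16525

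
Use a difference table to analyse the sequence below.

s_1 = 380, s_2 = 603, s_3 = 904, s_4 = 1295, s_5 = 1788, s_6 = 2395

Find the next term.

3128

Δ: 223, 301, 391, 493, 607
Δ²: 78, 90, 102, 114
Δ³: 12, 12, 12
Third differences constant at 12.
114 + 12 = 126;  607 + 126 = 733;  2395 + 733 = 3128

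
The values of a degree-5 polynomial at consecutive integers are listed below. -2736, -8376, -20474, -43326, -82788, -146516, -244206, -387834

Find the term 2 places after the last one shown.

-873648

-5640 , -12098 , -22852 , -39462 , -63728 , -97690 , -143628
-6458 , -10754 , -16610 , -24266 , -33962 , -45938
-4296 , -5856 , -7656 , -9696 , -11976
-1560 , -1800 , -2040 , -2280
-240 , -240 , -240
Fifth differences constant at -240.
-2280 − 240 = -2520;  -11976 − 2520 = -14496;  -45938 − 14496 = -60434;  -143628 − 60434 = -204062;  -387834 − 204062 = -591896
-2520 − 240 = -2760;  -14496 − 2760 = -17256;  -60434 − 17256 = -77690;  -204062 − 77690 = -281752;  -591896 − 281752 = -873648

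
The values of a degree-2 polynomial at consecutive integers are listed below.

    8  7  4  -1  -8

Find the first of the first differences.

Δ: -1, -3, -5, -7
Δ²: -2, -2, -2

-1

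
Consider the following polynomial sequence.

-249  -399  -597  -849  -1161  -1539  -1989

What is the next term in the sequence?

D1: -150, -198, -252, -312, -378, -450
D2: -48, -54, -60, -66, -72
D3: -6, -6, -6, -6
Third differences constant at -6.
-72 − 6 = -78;  -450 − 78 = -528;  -1989 − 528 = -2517

-2517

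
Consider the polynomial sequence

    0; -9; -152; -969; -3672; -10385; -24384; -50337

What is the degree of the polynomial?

Δ: -9, -143, -817, -2703, -6713, -13999, -25953
Δ²: -134, -674, -1886, -4010, -7286, -11954
Δ³: -540, -1212, -2124, -3276, -4668
Δ⁴: -672, -912, -1152, -1392
Δ⁵: -240, -240, -240
The fifth differences are constant, so the polynomial has degree 5.

5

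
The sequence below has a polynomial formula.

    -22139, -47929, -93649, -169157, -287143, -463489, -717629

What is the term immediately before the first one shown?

-25790  -45720  -75508  -117986  -176346  -254140
-19930  -29788  -42478  -58360  -77794
-9858  -12690  -15882  -19434
-2832  -3192  -3552
-360  -360
The fifth differences are constant at -360.
Work back: -2832 + 360 = -2472;  -9858 + 2472 = -7386;  -19930 + 7386 = -12544;  -25790 + 12544 = -13246;  -22139 + 13246 = -8893

-8893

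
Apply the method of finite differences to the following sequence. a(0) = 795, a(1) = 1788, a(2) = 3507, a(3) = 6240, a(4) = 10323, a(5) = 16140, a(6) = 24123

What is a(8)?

First differences: 993, 1719, 2733, 4083, 5817, 7983
Second differences: 726, 1014, 1350, 1734, 2166
Third differences: 288, 336, 384, 432
Fourth differences: 48, 48, 48
Fourth differences constant at 48.
432 + 48 = 480;  2166 + 480 = 2646;  7983 + 2646 = 10629;  24123 + 10629 = 34752
480 + 48 = 528;  2646 + 528 = 3174;  10629 + 3174 = 13803;  34752 + 13803 = 48555

48555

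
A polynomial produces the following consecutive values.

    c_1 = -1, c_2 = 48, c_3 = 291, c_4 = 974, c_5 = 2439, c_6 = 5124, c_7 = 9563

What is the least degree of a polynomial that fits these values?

4

49, 243, 683, 1465, 2685, 4439
194, 440, 782, 1220, 1754
246, 342, 438, 534
96, 96, 96
The fourth differences are constant, so the polynomial has degree 4.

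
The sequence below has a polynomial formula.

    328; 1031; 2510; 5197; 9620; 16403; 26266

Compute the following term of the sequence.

Δ: 703  1479  2687  4423  6783  9863
Δ²: 776  1208  1736  2360  3080
Δ³: 432  528  624  720
Δ⁴: 96  96  96
Fourth differences constant at 96.
720 + 96 = 816;  3080 + 816 = 3896;  9863 + 3896 = 13759;  26266 + 13759 = 40025

40025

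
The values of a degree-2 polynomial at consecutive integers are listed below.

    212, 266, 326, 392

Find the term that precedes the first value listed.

164

54  60  66
6  6
The second differences are constant at 6.
Work back: 54 − 6 = 48;  212 − 48 = 164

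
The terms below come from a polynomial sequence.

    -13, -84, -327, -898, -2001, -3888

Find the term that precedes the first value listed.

First differences: -71  -243  -571  -1103  -1887
Second differences: -172  -328  -532  -784
Third differences: -156  -204  -252
Fourth differences: -48  -48
The fourth differences are constant at -48.
Work back: -156 + 48 = -108;  -172 + 108 = -64;  -71 + 64 = -7;  -13 + 7 = -6

-6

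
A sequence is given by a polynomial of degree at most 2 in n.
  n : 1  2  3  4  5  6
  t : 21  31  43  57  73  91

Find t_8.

133

D1: 10 , 12 , 14 , 16 , 18
D2: 2 , 2 , 2 , 2
The second differences are constant (2).
18 + 2 = 20;  91 + 20 = 111
20 + 2 = 22;  111 + 22 = 133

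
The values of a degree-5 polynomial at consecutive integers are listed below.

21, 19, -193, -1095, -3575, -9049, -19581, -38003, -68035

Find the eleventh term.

First differences: -2  -212  -902  -2480  -5474  -10532  -18422  -30032
Second differences: -210  -690  -1578  -2994  -5058  -7890  -11610
Third differences: -480  -888  -1416  -2064  -2832  -3720
Fourth differences: -408  -528  -648  -768  -888
Fifth differences: -120  -120  -120  -120
Constant fifth difference = -120, so extend:
-888 − 120 = -1008;  -3720 − 1008 = -4728;  -11610 − 4728 = -16338;  -30032 − 16338 = -46370;  -68035 − 46370 = -114405
-1008 − 120 = -1128;  -4728 − 1128 = -5856;  -16338 − 5856 = -22194;  -46370 − 22194 = -68564;  -114405 − 68564 = -182969

-182969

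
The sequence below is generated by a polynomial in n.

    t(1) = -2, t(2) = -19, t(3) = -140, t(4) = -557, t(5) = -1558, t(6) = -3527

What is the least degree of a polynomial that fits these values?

4

First differences: -17, -121, -417, -1001, -1969
Second differences: -104, -296, -584, -968
Third differences: -192, -288, -384
Fourth differences: -96, -96
The fourth differences are constant, so the polynomial has degree 4.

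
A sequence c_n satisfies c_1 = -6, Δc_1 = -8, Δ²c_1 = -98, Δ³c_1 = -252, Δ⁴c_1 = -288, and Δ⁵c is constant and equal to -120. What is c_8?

-23540

Build the table forward from the leading diagonal:
Δ⁵: -120  -120  -120  -120  -120  -120  -120  -120
Δ⁴: -288  -408  -528  -648  -768  -888  -1008  -1128
Δ³: -252  -540  -948  -1476  -2124  -2892  -3780  -4788
Δ²: -98  -350  -890  -1838  -3314  -5438  -8330  -12110
Δ: -8  -106  -456  -1346  -3184  -6498  -11936  -20266
c: -6  -14  -120  -576  -1922  -5106  -11604  -23540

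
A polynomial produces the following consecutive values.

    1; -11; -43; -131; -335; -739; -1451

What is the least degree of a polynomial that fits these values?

4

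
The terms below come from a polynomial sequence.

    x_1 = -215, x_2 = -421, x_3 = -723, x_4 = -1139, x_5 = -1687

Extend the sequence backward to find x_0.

-206, -302, -416, -548
-96, -114, -132
-18, -18
The third differences are constant at -18.
Work back: -96 + 18 = -78;  -206 + 78 = -128;  -215 + 128 = -87

-87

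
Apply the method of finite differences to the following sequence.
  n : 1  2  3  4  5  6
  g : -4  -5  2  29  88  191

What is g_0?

D1: -1, 7, 27, 59, 103
D2: 8, 20, 32, 44
D3: 12, 12, 12
The third differences are constant at 12.
Work back: 8 − 12 = -4;  -1 + 4 = 3;  -4 − 3 = -7

-7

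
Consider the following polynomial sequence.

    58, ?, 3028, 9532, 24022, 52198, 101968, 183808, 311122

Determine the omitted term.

658

Using the last 7 terms:
First differences: 6504, 14490, 28176, 49770, 81840, 127314
Second differences: 7986, 13686, 21594, 32070, 45474
Third differences: 5700, 7908, 10476, 13404
Fourth differences: 2208, 2568, 2928
Fifth differences: 360, 360
Constant fifth difference = 360.
Extend backward: 2208 − 360 = 1848;  5700 − 1848 = 3852;  7986 − 3852 = 4134;  6504 − 4134 = 2370;  3028 − 2370 = 658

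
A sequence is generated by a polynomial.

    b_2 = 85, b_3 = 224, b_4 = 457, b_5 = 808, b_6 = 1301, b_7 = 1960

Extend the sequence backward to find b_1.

139  233  351  493  659
94  118  142  166
24  24  24
The third differences are constant at 24.
Work back: 94 − 24 = 70;  139 − 70 = 69;  85 − 69 = 16

16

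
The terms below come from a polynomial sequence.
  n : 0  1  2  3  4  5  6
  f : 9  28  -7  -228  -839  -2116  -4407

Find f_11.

D1: 19, -35, -221, -611, -1277, -2291
D2: -54, -186, -390, -666, -1014
D3: -132, -204, -276, -348
D4: -72, -72, -72
The fourth differences are constant (-72).
-348 − 72 = -420;  -1014 − 420 = -1434;  -2291 − 1434 = -3725;  -4407 − 3725 = -8132
-420 − 72 = -492;  -1434 − 492 = -1926;  -3725 − 1926 = -5651;  -8132 − 5651 = -13783
-492 − 72 = -564;  -1926 − 564 = -2490;  -5651 − 2490 = -8141;  -13783 − 8141 = -21924
-564 − 72 = -636;  -2490 − 636 = -3126;  -8141 − 3126 = -11267;  -21924 − 11267 = -33191
-636 − 72 = -708;  -3126 − 708 = -3834;  -11267 − 3834 = -15101;  -33191 − 15101 = -48292

-48292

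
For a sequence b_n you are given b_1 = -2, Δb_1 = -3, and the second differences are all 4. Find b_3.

-4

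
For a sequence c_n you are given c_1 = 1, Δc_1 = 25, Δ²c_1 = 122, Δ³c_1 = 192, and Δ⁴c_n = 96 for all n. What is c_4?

634

Build the table forward from the leading diagonal:
D4: 96  96  96  96
D3: 192  288  384  480
D2: 122  314  602  986
D1: 25  147  461  1063
c: 1  26  173  634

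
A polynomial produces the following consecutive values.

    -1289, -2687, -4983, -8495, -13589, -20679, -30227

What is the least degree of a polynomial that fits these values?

4

Δ: -1398, -2296, -3512, -5094, -7090, -9548
Δ²: -898, -1216, -1582, -1996, -2458
Δ³: -318, -366, -414, -462
Δ⁴: -48, -48, -48
The fourth differences are constant, so the polynomial has degree 4.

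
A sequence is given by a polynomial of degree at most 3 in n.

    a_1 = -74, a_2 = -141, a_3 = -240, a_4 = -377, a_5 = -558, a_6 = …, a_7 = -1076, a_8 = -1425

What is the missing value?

Using the first 5 terms:
D1: -67, -99, -137, -181
D2: -32, -38, -44
D3: -6, -6
Constant third difference = -6.
Extend forward: -44 − 6 = -50;  -181 − 50 = -231;  -558 − 231 = -789

-789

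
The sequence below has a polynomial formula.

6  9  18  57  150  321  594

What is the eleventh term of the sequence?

3186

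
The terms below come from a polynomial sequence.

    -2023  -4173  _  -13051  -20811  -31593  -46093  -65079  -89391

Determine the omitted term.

-7689

Using the last 6 terms:
-7760  -10782  -14500  -18986  -24312
-3022  -3718  -4486  -5326
-696  -768  -840
-72  -72
Constant fourth difference = -72.
Extend backward: -696 + 72 = -624;  -3022 + 624 = -2398;  -7760 + 2398 = -5362;  -13051 + 5362 = -7689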